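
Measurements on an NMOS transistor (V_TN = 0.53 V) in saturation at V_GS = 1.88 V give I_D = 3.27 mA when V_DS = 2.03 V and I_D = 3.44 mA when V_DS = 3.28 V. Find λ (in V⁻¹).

With V_GS fixed, I_D ∝ (1 + λ V_DS) in saturation, so I_D2/I_D1 = (1 + λ V_DS2)/(1 + λ V_DS1).
3.44/3.27 = 1.052 = (1 + 3.28 λ)/(1 + 2.03 λ).
Solving: λ (I_D1 V_DS2 − I_D2 V_DS1) = I_D2 − I_D1, so λ = (3.44 − 3.27) / (3.27 × 3.28 − 3.44 × 2.03) = 0.17 / 3.74 = 0.0454 V⁻¹.

λ = 0.0454 V⁻¹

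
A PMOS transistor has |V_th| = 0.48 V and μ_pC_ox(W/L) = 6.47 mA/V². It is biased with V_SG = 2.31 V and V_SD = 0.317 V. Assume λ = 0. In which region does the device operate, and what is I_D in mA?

V_ov = V_SG − |V_th| = 2.31 − 0.48 = 1.83 V.
Since V_SD = 0.317 V < V_ov = 1.83 V, the device is in the triode region.
I_D = k_p [V_ov · V_SD − ½ V_SD²] = 6.47 × [1.83 × 0.317 − 0.5 × 0.317²] = 3.43 mA.

Triode; I_D = 3.43 mA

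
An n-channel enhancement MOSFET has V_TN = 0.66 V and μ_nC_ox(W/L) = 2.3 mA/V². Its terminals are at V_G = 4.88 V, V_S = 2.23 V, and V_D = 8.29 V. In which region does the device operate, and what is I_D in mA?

V_GS = V_G − V_S = 4.88 − 2.23 = 2.65 V; V_DS = V_D − V_S = 8.29 − 2.23 = 6.06 V.
V_ov = V_GS − V_TN = 2.65 − 0.66 = 1.99 V.
Since V_DS = 6.06 V ≥ V_ov = 1.99 V, the device is in saturation.
I_D = ½ k_n V_ov² = 0.5 × 2.3 × 1.99² = 4.55 mA.

Saturation; I_D = 4.55 mA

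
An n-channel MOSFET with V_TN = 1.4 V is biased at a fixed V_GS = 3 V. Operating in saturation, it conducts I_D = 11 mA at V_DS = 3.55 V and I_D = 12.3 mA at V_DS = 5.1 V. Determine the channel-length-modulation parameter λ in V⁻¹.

With V_GS fixed, I_D ∝ (1 + λ V_DS) in saturation, so I_D2/I_D1 = (1 + λ V_DS2)/(1 + λ V_DS1).
12.3/11 = 1.118 = (1 + 5.1 λ)/(1 + 3.55 λ).
Solving: λ (I_D1 V_DS2 − I_D2 V_DS1) = I_D2 − I_D1, so λ = (12.3 − 11) / (11 × 5.1 − 12.3 × 3.55) = 1.3 / 12.4 = 0.105 V⁻¹.

λ = 0.105 V⁻¹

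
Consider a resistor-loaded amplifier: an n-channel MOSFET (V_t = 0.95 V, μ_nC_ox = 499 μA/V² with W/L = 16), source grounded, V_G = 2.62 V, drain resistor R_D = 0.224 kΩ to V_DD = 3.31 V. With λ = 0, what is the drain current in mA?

V_GS = V_G = 2.62 V, so V_ov = 2.62 − 0.95 = 1.67 V.
k_n = μ_nC_ox · (W/L) = 7.984 mA/V².
Assume saturation: I_D = ½ k_n V_ov² = 0.5 × 7.984 × 1.67² = 11.1 mA, giving V_DS = V_DD − I_D R_D = 3.31 − 11.1 × 0.224 = 0.816 V.
But 0.816 V < V_ov = 1.67 V, so the device is actually in triode.
In triode I_D = k_n[V_ov V_DS − ½ V_DS²] and I_D = (V_DD − V_DS)/R_D. Equating: 0.894 V_DS² − 3.987 V_DS + 3.31 = 0, giving V_DS = 1.1 V (the root below V_ov).
I_D = (3.31 − 1.1) / 0.224 = 9.85 mA.

I_D = 9.85 mA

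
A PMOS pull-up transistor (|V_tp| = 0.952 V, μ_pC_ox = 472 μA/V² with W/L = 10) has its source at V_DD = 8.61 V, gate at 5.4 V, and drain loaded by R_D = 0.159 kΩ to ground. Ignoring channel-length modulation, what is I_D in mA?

I_D = 12.0 mA

V_SG = V_DD − V_G = 8.61 − 5.4 = 3.21 V, so V_ov = 3.21 − 0.952 = 2.26 V.
k_p = μ_pC_ox · (W/L) = 4.72 mA/V².
Assume saturation: I_D = ½ k_p V_ov² = 0.5 × 4.72 × 2.26² = 12 mA, giving V_SD = V_DD − I_D R_D = 8.61 − 12 × 0.159 = 6.7 V.
V_SD = 6.7 V ≥ V_ov = 2.26 V, confirming saturation.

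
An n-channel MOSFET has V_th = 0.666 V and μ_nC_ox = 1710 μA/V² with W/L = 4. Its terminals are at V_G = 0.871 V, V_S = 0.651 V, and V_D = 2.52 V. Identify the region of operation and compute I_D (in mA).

Cutoff; I_D = 0 mA

V_GS = V_G − V_S = 0.871 − 0.651 = 0.22 V; V_DS = V_D − V_S = 2.52 − 0.651 = 1.87 V.
V_GS = 0.22 V < V_th = 0.666 V, so the transistor is in cutoff.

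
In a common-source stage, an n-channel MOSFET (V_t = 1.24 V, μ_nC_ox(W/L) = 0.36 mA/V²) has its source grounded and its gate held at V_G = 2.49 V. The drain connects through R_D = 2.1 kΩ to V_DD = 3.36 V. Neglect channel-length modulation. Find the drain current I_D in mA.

V_GS = V_G = 2.49 V, so V_ov = 2.49 − 1.24 = 1.25 V.
Assume saturation: I_D = ½ k_n V_ov² = 0.5 × 0.36 × 1.25² = 0.281 mA, giving V_DS = V_DD − I_D R_D = 3.36 − 0.281 × 2.1 = 2.77 V.
V_DS = 2.77 V ≥ V_ov = 1.25 V, confirming saturation.

I_D = 0.281 mA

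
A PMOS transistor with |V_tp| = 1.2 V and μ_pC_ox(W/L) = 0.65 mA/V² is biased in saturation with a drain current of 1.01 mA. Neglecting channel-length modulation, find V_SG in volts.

In saturation I_D = ½ k_p (V_SG − |V_tp|)², so V_SG − |V_tp| = √(2 I_D / k_p) = √(2 × 1.01 / 0.65) = 1.76 V.
V_SG = 1.2 + 1.76 = 2.96 V.

V_SG = 2.96 V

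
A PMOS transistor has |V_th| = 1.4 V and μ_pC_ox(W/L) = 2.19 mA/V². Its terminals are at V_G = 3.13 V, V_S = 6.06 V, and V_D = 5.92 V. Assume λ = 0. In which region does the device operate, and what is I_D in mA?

V_SG = V_S − V_G = 6.06 − 3.13 = 2.93 V; V_SD = V_S − V_D = 6.06 − 5.92 = 0.14 V.
V_ov = V_SG − |V_th| = 2.93 − 1.4 = 1.53 V.
Since V_SD = 0.14 V < V_ov = 1.53 V, the device is in the triode region.
I_D = k_p [V_ov · V_SD − ½ V_SD²] = 2.19 × [1.53 × 0.14 − 0.5 × 0.14²] = 0.448 mA.

Triode; I_D = 0.448 mA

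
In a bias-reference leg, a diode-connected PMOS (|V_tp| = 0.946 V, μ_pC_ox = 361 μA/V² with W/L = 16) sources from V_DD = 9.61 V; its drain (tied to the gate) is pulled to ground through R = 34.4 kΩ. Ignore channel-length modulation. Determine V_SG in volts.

V_SG = 1.24 V

With gate tied to drain, V_SG = V_SD ≥ V_SG − |V_tp|, so the device is in saturation.
k_p = μ_pC_ox · (W/L) = 5.776 mA/V².
KCL at the drain: ½ k_p (V_SG − |V_tp|)² = (V_DD − V_SG)/R.
Let x = V_SG − 0.946. Then 99.3 x² + x − 8.664 = 0, giving x = 0.29 V (positive root), so V_SG = 1.24 V.
I_D = (V_DD − V_SG)/R = (9.61 − 1.24) / 34.4 = 0.243 mA.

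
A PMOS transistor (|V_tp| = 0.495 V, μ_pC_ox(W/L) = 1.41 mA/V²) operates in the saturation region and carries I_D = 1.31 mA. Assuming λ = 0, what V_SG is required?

V_SG = 1.86 V

In saturation I_D = ½ k_p (V_SG − |V_tp|)², so V_SG − |V_tp| = √(2 I_D / k_p) = √(2 × 1.31 / 1.41) = 1.36 V.
V_SG = 0.495 + 1.36 = 1.86 V.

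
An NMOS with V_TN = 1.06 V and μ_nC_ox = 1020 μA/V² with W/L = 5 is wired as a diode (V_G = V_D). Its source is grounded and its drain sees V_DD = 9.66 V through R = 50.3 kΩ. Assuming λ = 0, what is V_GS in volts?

V_GS = 1.32 V

With gate tied to drain, V_GS = V_DS ≥ V_GS − V_TN, so the device is in saturation.
k_n = μ_nC_ox · (W/L) = 5.1 mA/V².
KCL at the drain: ½ k_n (V_GS − V_TN)² = (V_DD − V_GS)/R.
Let x = V_GS − 1.06. Then 128 x² + x − 8.6 = 0, giving x = 0.255 V (positive root), so V_GS = 1.32 V.
I_D = (V_DD − V_GS)/R = (9.66 − 1.32) / 50.3 = 0.166 mA.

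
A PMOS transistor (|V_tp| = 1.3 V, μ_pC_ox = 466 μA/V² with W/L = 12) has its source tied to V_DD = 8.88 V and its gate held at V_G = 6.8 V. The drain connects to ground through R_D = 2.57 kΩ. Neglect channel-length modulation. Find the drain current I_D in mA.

V_SG = V_DD − V_G = 8.88 − 6.8 = 2.08 V, so V_ov = 2.08 − 1.3 = 0.78 V.
k_p = μ_pC_ox · (W/L) = 5.592 mA/V².
Assume saturation: I_D = ½ k_p V_ov² = 0.5 × 5.592 × 0.78² = 1.7 mA, giving V_SD = V_DD − I_D R_D = 8.88 − 1.7 × 2.57 = 4.51 V.
V_SD = 4.51 V ≥ V_ov = 0.78 V, confirming saturation.

I_D = 1.70 mA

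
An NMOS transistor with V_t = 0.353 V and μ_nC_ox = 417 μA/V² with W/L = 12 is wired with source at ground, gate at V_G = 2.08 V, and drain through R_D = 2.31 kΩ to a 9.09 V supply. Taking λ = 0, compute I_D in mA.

V_GS = V_G = 2.08 V, so V_ov = 2.08 − 0.353 = 1.73 V.
k_n = μ_nC_ox · (W/L) = 5.004 mA/V².
Assume saturation: I_D = ½ k_n V_ov² = 0.5 × 5.004 × 1.73² = 7.46 mA, giving V_DS = V_DD − I_D R_D = 9.09 − 7.46 × 2.31 = -8.15 V.
But -8.15 V < V_ov = 1.73 V, so the device is actually in triode.
In triode I_D = k_n[V_ov V_DS − ½ V_DS²] and I_D = (V_DD − V_DS)/R_D. Equating: 5.78 V_DS² − 20.96 V_DS + 9.09 = 0, giving V_DS = 0.504 V (the root below V_ov).
I_D = (9.09 − 0.504) / 2.31 = 3.72 mA.

I_D = 3.72 mA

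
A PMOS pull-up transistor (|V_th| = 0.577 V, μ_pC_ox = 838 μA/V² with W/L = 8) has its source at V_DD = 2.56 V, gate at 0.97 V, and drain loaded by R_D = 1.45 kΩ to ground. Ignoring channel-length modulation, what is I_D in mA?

I_D = 1.58 mA

V_SG = V_DD − V_G = 2.56 − 0.97 = 1.59 V, so V_ov = 1.59 − 0.577 = 1.01 V.
k_p = μ_pC_ox · (W/L) = 6.704 mA/V².
Assume saturation: I_D = ½ k_p V_ov² = 0.5 × 6.704 × 1.01² = 3.44 mA, giving V_SD = V_DD − I_D R_D = 2.56 − 3.44 × 1.45 = -2.43 V.
But -2.43 V < V_ov = 1.01 V, so the device is actually in triode.
In triode I_D = k_p[V_ov V_SD − ½ V_SD²] and I_D = (V_DD − V_SD)/R_D. Equating: 4.86 V_SD² − 10.85 V_SD + 2.56 = 0, giving V_SD = 0.268 V (the root below V_ov).
I_D = (2.56 − 0.268) / 1.45 = 1.58 mA.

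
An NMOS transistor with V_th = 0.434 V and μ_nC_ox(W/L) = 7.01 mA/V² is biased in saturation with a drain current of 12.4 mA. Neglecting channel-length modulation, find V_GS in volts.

V_GS = 2.31 V

In saturation I_D = ½ k_n (V_GS − V_th)², so V_GS − V_th = √(2 I_D / k_n) = √(2 × 12.4 / 7.01) = 1.88 V.
V_GS = 0.434 + 1.88 = 2.31 V.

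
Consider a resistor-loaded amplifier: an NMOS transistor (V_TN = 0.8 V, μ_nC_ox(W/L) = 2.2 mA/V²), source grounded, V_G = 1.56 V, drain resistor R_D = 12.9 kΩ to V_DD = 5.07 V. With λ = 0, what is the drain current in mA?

V_GS = V_G = 1.56 V, so V_ov = 1.56 − 0.8 = 0.76 V.
Assume saturation: I_D = ½ k_n V_ov² = 0.5 × 2.2 × 0.76² = 0.635 mA, giving V_DS = V_DD − I_D R_D = 5.07 − 0.635 × 12.9 = -3.13 V.
But -3.13 V < V_ov = 0.76 V, so the device is actually in triode.
In triode I_D = k_n[V_ov V_DS − ½ V_DS²] and I_D = (V_DD − V_DS)/R_D. Equating: 14.2 V_DS² − 22.57 V_DS + 5.07 = 0, giving V_DS = 0.271 V (the root below V_ov).
I_D = (5.07 − 0.271) / 12.9 = 0.372 mA.

I_D = 0.372 mA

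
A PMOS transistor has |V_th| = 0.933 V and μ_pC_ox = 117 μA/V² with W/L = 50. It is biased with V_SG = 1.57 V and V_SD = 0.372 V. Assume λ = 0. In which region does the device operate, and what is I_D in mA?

Triode; I_D = 0.981 mA

k_p = μ_pC_ox · (W/L) = 5.85 mA/V².
V_ov = V_SG − |V_th| = 1.57 − 0.933 = 0.637 V.
Since V_SD = 0.372 V < V_ov = 0.637 V, the device is in the triode region.
I_D = k_p [V_ov · V_SD − ½ V_SD²] = 5.85 × [0.637 × 0.372 − 0.5 × 0.372²] = 0.981 mA.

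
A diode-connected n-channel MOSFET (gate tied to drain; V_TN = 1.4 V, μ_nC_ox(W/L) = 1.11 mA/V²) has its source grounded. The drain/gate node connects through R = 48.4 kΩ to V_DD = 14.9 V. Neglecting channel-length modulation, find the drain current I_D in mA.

I_D = 0.265 mA

With gate tied to drain, V_GS = V_DS ≥ V_GS − V_TN, so the device is in saturation.
KCL at the drain: ½ k_n (V_GS − V_TN)² = (V_DD − V_GS)/R.
Let x = V_GS − 1.4. Then 26.9 x² + x − 13.5 = 0, giving x = 0.691 V (positive root), so V_GS = 2.09 V.
I_D = (V_DD − V_GS)/R = (14.9 − 2.09) / 48.4 = 0.265 mA.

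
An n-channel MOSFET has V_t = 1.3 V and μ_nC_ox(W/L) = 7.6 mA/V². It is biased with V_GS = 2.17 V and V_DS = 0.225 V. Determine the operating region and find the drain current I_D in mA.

V_ov = V_GS − V_t = 2.17 − 1.3 = 0.87 V.
Since V_DS = 0.225 V < V_ov = 0.87 V, the device is in the triode region.
I_D = k_n [V_ov · V_DS − ½ V_DS²] = 7.6 × [0.87 × 0.225 − 0.5 × 0.225²] = 1.3 mA.

Triode; I_D = 1.30 mA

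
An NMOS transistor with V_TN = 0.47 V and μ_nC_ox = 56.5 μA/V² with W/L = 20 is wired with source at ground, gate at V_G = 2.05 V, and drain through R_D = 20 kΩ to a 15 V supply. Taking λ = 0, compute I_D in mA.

V_GS = V_G = 2.05 V, so V_ov = 2.05 − 0.47 = 1.58 V.
k_n = μ_nC_ox · (W/L) = 1.13 mA/V².
Assume saturation: I_D = ½ k_n V_ov² = 0.5 × 1.13 × 1.58² = 1.41 mA, giving V_DS = V_DD − I_D R_D = 15 − 1.41 × 20 = -13.2 V.
But -13.2 V < V_ov = 1.58 V, so the device is actually in triode.
In triode I_D = k_n[V_ov V_DS − ½ V_DS²] and I_D = (V_DD − V_DS)/R_D. Equating: 11.3 V_DS² − 36.71 V_DS + 15 = 0, giving V_DS = 0.479 V (the root below V_ov).
I_D = (15 − 0.479) / 20 = 0.726 mA.

I_D = 0.726 mA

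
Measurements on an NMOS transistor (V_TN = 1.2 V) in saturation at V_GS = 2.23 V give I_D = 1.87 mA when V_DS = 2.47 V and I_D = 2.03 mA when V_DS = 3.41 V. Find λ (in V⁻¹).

λ = 0.117 V⁻¹

With V_GS fixed, I_D ∝ (1 + λ V_DS) in saturation, so I_D2/I_D1 = (1 + λ V_DS2)/(1 + λ V_DS1).
2.03/1.87 = 1.086 = (1 + 3.41 λ)/(1 + 2.47 λ).
Solving: λ (I_D1 V_DS2 − I_D2 V_DS1) = I_D2 − I_D1, so λ = (2.03 − 1.87) / (1.87 × 3.41 − 2.03 × 2.47) = 0.16 / 1.36 = 0.117 V⁻¹.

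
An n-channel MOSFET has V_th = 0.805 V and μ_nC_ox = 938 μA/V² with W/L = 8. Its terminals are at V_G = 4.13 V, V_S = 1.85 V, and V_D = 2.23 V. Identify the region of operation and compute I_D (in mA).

Triode; I_D = 3.66 mA

V_GS = V_G − V_S = 4.13 − 1.85 = 2.28 V; V_DS = V_D − V_S = 2.23 − 1.85 = 0.38 V.
k_n = μ_nC_ox · (W/L) = 7.504 mA/V².
V_ov = V_GS − V_th = 2.28 − 0.805 = 1.47 V.
Since V_DS = 0.38 V < V_ov = 1.47 V, the device is in the triode region.
I_D = k_n [V_ov · V_DS − ½ V_DS²] = 7.504 × [1.47 × 0.38 − 0.5 × 0.38²] = 3.66 mA.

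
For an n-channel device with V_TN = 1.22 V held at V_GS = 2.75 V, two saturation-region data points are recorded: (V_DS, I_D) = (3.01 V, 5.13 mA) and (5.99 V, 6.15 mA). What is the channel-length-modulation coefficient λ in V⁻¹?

λ = 0.0835 V⁻¹

With V_GS fixed, I_D ∝ (1 + λ V_DS) in saturation, so I_D2/I_D1 = (1 + λ V_DS2)/(1 + λ V_DS1).
6.15/5.13 = 1.199 = (1 + 5.99 λ)/(1 + 3.01 λ).
Solving: λ (I_D1 V_DS2 − I_D2 V_DS1) = I_D2 − I_D1, so λ = (6.15 − 5.13) / (5.13 × 5.99 − 6.15 × 3.01) = 1.02 / 12.2 = 0.0835 V⁻¹.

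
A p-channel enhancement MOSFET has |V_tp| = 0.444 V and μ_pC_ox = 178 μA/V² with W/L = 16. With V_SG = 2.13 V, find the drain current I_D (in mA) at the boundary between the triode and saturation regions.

At the boundary V_SD = V_ov = V_SG − |V_tp| = 2.13 − 0.444 = 1.69 V.
k_p = μ_pC_ox · (W/L) = 2.848 mA/V².
I_D = ½ k_p V_ov² = 0.5 × 2.848 × 1.69² = 4.05 mA.

I_D = 4.05 mA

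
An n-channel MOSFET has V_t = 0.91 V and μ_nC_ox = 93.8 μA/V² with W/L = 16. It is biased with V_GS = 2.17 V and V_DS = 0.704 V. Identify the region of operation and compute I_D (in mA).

Triode; I_D = 0.959 mA

k_n = μ_nC_ox · (W/L) = 1.501 mA/V².
V_ov = V_GS − V_t = 2.17 − 0.91 = 1.26 V.
Since V_DS = 0.704 V < V_ov = 1.26 V, the device is in the triode region.
I_D = k_n [V_ov · V_DS − ½ V_DS²] = 1.501 × [1.26 × 0.704 − 0.5 × 0.704²] = 0.959 mA.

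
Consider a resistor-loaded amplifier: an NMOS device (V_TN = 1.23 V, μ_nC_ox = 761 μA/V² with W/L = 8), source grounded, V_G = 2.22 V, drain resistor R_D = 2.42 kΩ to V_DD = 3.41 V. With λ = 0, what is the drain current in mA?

I_D = 1.31 mA

V_GS = V_G = 2.22 V, so V_ov = 2.22 − 1.23 = 0.99 V.
k_n = μ_nC_ox · (W/L) = 6.088 mA/V².
Assume saturation: I_D = ½ k_n V_ov² = 0.5 × 6.088 × 0.99² = 2.98 mA, giving V_DS = V_DD − I_D R_D = 3.41 − 2.98 × 2.42 = -3.81 V.
But -3.81 V < V_ov = 0.99 V, so the device is actually in triode.
In triode I_D = k_n[V_ov V_DS − ½ V_DS²] and I_D = (V_DD − V_DS)/R_D. Equating: 7.37 V_DS² − 15.59 V_DS + 3.41 = 0, giving V_DS = 0.248 V (the root below V_ov).
I_D = (3.41 − 0.248) / 2.42 = 1.31 mA.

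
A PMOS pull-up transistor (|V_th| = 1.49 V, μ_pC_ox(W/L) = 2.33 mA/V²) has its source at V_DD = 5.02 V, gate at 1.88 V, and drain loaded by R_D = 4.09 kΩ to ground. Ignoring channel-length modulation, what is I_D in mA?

I_D = 1.15 mA

V_SG = V_DD − V_G = 5.02 − 1.88 = 3.14 V, so V_ov = 3.14 − 1.49 = 1.65 V.
Assume saturation: I_D = ½ k_p V_ov² = 0.5 × 2.33 × 1.65² = 3.17 mA, giving V_SD = V_DD − I_D R_D = 5.02 − 3.17 × 4.09 = -7.95 V.
But -7.95 V < V_ov = 1.65 V, so the device is actually in triode.
In triode I_D = k_p[V_ov V_SD − ½ V_SD²] and I_D = (V_DD − V_SD)/R_D. Equating: 4.76 V_SD² − 16.72 V_SD + 5.02 = 0, giving V_SD = 0.331 V (the root below V_ov).
I_D = (5.02 − 0.331) / 4.09 = 1.15 mA.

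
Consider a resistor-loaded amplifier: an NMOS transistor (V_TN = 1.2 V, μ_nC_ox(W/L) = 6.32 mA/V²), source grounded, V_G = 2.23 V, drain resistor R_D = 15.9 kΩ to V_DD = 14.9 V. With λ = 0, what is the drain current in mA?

I_D = 0.927 mA

V_GS = V_G = 2.23 V, so V_ov = 2.23 − 1.2 = 1.03 V.
Assume saturation: I_D = ½ k_n V_ov² = 0.5 × 6.32 × 1.03² = 3.35 mA, giving V_DS = V_DD − I_D R_D = 14.9 − 3.35 × 15.9 = -38.4 V.
But -38.4 V < V_ov = 1.03 V, so the device is actually in triode.
In triode I_D = k_n[V_ov V_DS − ½ V_DS²] and I_D = (V_DD − V_DS)/R_D. Equating: 50.2 V_DS² − 104.5 V_DS + 14.9 = 0, giving V_DS = 0.154 V (the root below V_ov).
I_D = (14.9 − 0.154) / 15.9 = 0.927 mA.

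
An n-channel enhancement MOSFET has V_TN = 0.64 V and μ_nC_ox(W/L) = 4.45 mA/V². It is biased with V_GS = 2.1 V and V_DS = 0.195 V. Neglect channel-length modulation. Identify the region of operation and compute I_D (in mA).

Triode; I_D = 1.18 mA

V_ov = V_GS − V_TN = 2.1 − 0.64 = 1.46 V.
Since V_DS = 0.195 V < V_ov = 1.46 V, the device is in the triode region.
I_D = k_n [V_ov · V_DS − ½ V_DS²] = 4.45 × [1.46 × 0.195 − 0.5 × 0.195²] = 1.18 mA.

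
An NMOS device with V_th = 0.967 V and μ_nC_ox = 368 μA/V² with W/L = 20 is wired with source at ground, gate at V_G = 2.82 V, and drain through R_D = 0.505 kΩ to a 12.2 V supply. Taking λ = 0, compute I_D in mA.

V_GS = V_G = 2.82 V, so V_ov = 2.82 − 0.967 = 1.85 V.
k_n = μ_nC_ox · (W/L) = 7.36 mA/V².
Assume saturation: I_D = ½ k_n V_ov² = 0.5 × 7.36 × 1.85² = 12.6 mA, giving V_DS = V_DD − I_D R_D = 12.2 − 12.6 × 0.505 = 5.82 V.
V_DS = 5.82 V ≥ V_ov = 1.85 V, confirming saturation.

I_D = 12.6 mA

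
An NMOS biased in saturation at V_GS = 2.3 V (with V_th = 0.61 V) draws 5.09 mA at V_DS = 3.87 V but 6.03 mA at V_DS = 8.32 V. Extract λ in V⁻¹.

λ = 0.0494 V⁻¹

With V_GS fixed, I_D ∝ (1 + λ V_DS) in saturation, so I_D2/I_D1 = (1 + λ V_DS2)/(1 + λ V_DS1).
6.03/5.09 = 1.185 = (1 + 8.32 λ)/(1 + 3.87 λ).
Solving: λ (I_D1 V_DS2 − I_D2 V_DS1) = I_D2 − I_D1, so λ = (6.03 − 5.09) / (5.09 × 8.32 − 6.03 × 3.87) = 0.94 / 19 = 0.0494 V⁻¹.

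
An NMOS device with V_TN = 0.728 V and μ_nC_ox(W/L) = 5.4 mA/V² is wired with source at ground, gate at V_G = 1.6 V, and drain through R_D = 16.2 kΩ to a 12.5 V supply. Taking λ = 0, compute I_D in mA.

I_D = 0.760 mA

V_GS = V_G = 1.6 V, so V_ov = 1.6 − 0.728 = 0.872 V.
Assume saturation: I_D = ½ k_n V_ov² = 0.5 × 5.4 × 0.872² = 2.05 mA, giving V_DS = V_DD − I_D R_D = 12.5 − 2.05 × 16.2 = -20.8 V.
But -20.8 V < V_ov = 0.872 V, so the device is actually in triode.
In triode I_D = k_n[V_ov V_DS − ½ V_DS²] and I_D = (V_DD − V_DS)/R_D. Equating: 43.7 V_DS² − 77.28 V_DS + 12.5 = 0, giving V_DS = 0.18 V (the root below V_ov).
I_D = (12.5 − 0.18) / 16.2 = 0.76 mA.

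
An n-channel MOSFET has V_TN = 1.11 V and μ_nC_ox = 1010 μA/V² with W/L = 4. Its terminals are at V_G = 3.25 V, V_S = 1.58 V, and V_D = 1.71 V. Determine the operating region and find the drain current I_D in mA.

V_GS = V_G − V_S = 3.25 − 1.58 = 1.67 V; V_DS = V_D − V_S = 1.71 − 1.58 = 0.13 V.
k_n = μ_nC_ox · (W/L) = 4.04 mA/V².
V_ov = V_GS − V_TN = 1.67 − 1.11 = 0.56 V.
Since V_DS = 0.13 V < V_ov = 0.56 V, the device is in the triode region.
I_D = k_n [V_ov · V_DS − ½ V_DS²] = 4.04 × [0.56 × 0.13 − 0.5 × 0.13²] = 0.26 mA.

Triode; I_D = 0.260 mA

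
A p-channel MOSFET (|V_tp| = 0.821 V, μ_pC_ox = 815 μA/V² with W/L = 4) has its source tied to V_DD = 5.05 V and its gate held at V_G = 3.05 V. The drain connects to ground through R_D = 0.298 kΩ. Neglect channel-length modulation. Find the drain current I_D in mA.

I_D = 2.27 mA

V_SG = V_DD − V_G = 5.05 − 3.05 = 2 V, so V_ov = 2 − 0.821 = 1.18 V.
k_p = μ_pC_ox · (W/L) = 3.26 mA/V².
Assume saturation: I_D = ½ k_p V_ov² = 0.5 × 3.26 × 1.18² = 2.27 mA, giving V_SD = V_DD − I_D R_D = 5.05 − 2.27 × 0.298 = 4.37 V.
V_SD = 4.37 V ≥ V_ov = 1.18 V, confirming saturation.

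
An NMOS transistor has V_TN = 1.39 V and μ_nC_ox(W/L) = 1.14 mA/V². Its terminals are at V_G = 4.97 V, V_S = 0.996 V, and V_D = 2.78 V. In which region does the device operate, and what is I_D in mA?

Triode; I_D = 3.44 mA

V_GS = V_G − V_S = 4.97 − 0.996 = 3.97 V; V_DS = V_D − V_S = 2.78 − 0.996 = 1.78 V.
V_ov = V_GS − V_TN = 3.97 − 1.39 = 2.58 V.
Since V_DS = 1.78 V < V_ov = 2.58 V, the device is in the triode region.
I_D = k_n [V_ov · V_DS − ½ V_DS²] = 1.14 × [2.58 × 1.78 − 0.5 × 1.78²] = 3.44 mA.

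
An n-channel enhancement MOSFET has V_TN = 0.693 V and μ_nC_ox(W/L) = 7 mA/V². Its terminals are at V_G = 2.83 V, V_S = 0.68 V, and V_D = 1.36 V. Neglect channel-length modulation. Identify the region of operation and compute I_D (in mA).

V_GS = V_G − V_S = 2.83 − 0.68 = 2.15 V; V_DS = V_D − V_S = 1.36 − 0.68 = 0.68 V.
V_ov = V_GS − V_TN = 2.15 − 0.693 = 1.46 V.
Since V_DS = 0.68 V < V_ov = 1.46 V, the device is in the triode region.
I_D = k_n [V_ov · V_DS − ½ V_DS²] = 7 × [1.46 × 0.68 − 0.5 × 0.68²] = 5.32 mA.

Triode; I_D = 5.32 mA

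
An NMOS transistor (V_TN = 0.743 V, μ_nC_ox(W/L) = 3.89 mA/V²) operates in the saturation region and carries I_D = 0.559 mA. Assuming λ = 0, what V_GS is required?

In saturation I_D = ½ k_n (V_GS − V_TN)², so V_GS − V_TN = √(2 I_D / k_n) = √(2 × 0.559 / 3.89) = 0.536 V.
V_GS = 0.743 + 0.536 = 1.28 V.

V_GS = 1.28 V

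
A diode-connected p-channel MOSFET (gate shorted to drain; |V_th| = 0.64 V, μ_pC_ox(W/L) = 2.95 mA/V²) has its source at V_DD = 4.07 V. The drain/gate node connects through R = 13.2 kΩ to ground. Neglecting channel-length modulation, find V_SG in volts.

With gate tied to drain, V_SG = V_SD ≥ V_SG − |V_th|, so the device is in saturation.
KCL at the drain: ½ k_p (V_SG − |V_th|)² = (V_DD − V_SG)/R.
Let x = V_SG − 0.64. Then 19.5 x² + x − 3.43 = 0, giving x = 0.395 V (positive root), so V_SG = 1.03 V.
I_D = (V_DD − V_SG)/R = (4.07 − 1.03) / 13.2 = 0.23 mA.

V_SG = 1.03 V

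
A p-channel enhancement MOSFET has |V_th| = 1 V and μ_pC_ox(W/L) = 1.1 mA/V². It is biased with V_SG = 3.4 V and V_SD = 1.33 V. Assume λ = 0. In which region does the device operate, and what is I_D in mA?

V_ov = V_SG − |V_th| = 3.4 − 1 = 2.4 V.
Since V_SD = 1.33 V < V_ov = 2.4 V, the device is in the triode region.
I_D = k_p [V_ov · V_SD − ½ V_SD²] = 1.1 × [2.4 × 1.33 − 0.5 × 1.33²] = 2.54 mA.

Triode; I_D = 2.54 mA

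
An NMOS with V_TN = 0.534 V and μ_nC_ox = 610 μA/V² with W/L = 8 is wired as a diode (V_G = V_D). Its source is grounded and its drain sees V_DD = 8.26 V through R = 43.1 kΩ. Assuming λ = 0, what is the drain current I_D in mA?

With gate tied to drain, V_GS = V_DS ≥ V_GS − V_TN, so the device is in saturation.
k_n = μ_nC_ox · (W/L) = 4.88 mA/V².
KCL at the drain: ½ k_n (V_GS − V_TN)² = (V_DD − V_GS)/R.
Let x = V_GS − 0.534. Then 105 x² + x − 7.726 = 0, giving x = 0.266 V (positive root), so V_GS = 0.8 V.
I_D = (V_DD − V_GS)/R = (8.26 − 0.8) / 43.1 = 0.173 mA.

I_D = 0.173 mA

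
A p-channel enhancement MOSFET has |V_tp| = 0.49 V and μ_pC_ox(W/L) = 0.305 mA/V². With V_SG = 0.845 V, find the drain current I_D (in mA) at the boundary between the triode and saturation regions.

I_D = 0.0192 mA

At the boundary V_SD = V_ov = V_SG − |V_tp| = 0.845 − 0.49 = 0.355 V.
I_D = ½ k_p V_ov² = 0.5 × 0.305 × 0.355² = 0.0192 mA.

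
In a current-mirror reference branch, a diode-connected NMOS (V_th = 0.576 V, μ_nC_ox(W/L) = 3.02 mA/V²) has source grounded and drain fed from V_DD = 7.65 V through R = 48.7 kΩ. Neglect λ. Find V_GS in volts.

With gate tied to drain, V_GS = V_DS ≥ V_GS − V_th, so the device is in saturation.
KCL at the drain: ½ k_n (V_GS − V_th)² = (V_DD − V_GS)/R.
Let x = V_GS − 0.576. Then 73.5 x² + x − 7.074 = 0, giving x = 0.303 V (positive root), so V_GS = 0.879 V.
I_D = (V_DD − V_GS)/R = (7.65 − 0.879) / 48.7 = 0.139 mA.

V_GS = 0.879 V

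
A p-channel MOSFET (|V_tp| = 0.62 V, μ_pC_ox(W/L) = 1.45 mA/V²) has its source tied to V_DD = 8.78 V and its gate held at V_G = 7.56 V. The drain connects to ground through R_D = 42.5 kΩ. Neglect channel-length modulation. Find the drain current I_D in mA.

I_D = 0.199 mA

V_SG = V_DD − V_G = 8.78 − 7.56 = 1.22 V, so V_ov = 1.22 − 0.62 = 0.6 V.
Assume saturation: I_D = ½ k_p V_ov² = 0.5 × 1.45 × 0.6² = 0.261 mA, giving V_SD = V_DD − I_D R_D = 8.78 − 0.261 × 42.5 = -2.31 V.
But -2.31 V < V_ov = 0.6 V, so the device is actually in triode.
In triode I_D = k_p[V_ov V_SD − ½ V_SD²] and I_D = (V_DD − V_SD)/R_D. Equating: 30.8 V_SD² − 37.97 V_SD + 8.78 = 0, giving V_SD = 0.308 V (the root below V_ov).
I_D = (8.78 − 0.308) / 42.5 = 0.199 mA.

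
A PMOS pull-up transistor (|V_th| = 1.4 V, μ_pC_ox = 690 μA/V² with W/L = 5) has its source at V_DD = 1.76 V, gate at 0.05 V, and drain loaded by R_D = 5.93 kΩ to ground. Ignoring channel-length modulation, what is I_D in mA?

I_D = 0.166 mA

V_SG = V_DD − V_G = 1.76 − 0.05 = 1.71 V, so V_ov = 1.71 − 1.4 = 0.31 V.
k_p = μ_pC_ox · (W/L) = 3.45 mA/V².
Assume saturation: I_D = ½ k_p V_ov² = 0.5 × 3.45 × 0.31² = 0.166 mA, giving V_SD = V_DD − I_D R_D = 1.76 − 0.166 × 5.93 = 0.777 V.
V_SD = 0.777 V ≥ V_ov = 0.31 V, confirming saturation.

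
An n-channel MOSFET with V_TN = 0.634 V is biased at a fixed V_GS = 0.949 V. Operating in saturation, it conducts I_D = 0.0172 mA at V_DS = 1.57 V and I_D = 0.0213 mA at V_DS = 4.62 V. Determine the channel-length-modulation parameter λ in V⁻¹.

λ = 0.0891 V⁻¹

With V_GS fixed, I_D ∝ (1 + λ V_DS) in saturation, so I_D2/I_D1 = (1 + λ V_DS2)/(1 + λ V_DS1).
0.0213/0.0172 = 1.238 = (1 + 4.62 λ)/(1 + 1.57 λ).
Solving: λ (I_D1 V_DS2 − I_D2 V_DS1) = I_D2 − I_D1, so λ = (0.0213 − 0.0172) / (0.0172 × 4.62 − 0.0213 × 1.57) = 0.0041 / 0.046 = 0.0891 V⁻¹.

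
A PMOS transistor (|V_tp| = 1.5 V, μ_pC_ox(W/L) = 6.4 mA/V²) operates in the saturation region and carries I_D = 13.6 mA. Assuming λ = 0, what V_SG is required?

In saturation I_D = ½ k_p (V_SG − |V_tp|)², so V_SG − |V_tp| = √(2 I_D / k_p) = √(2 × 13.6 / 6.4) = 2.06 V.
V_SG = 1.5 + 2.06 = 3.56 V.

V_SG = 3.56 V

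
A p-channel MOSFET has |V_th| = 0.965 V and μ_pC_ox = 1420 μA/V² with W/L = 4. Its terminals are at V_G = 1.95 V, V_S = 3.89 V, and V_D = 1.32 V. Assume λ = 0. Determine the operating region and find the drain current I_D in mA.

V_SG = V_S − V_G = 3.89 − 1.95 = 1.94 V; V_SD = V_S − V_D = 3.89 − 1.32 = 2.57 V.
k_p = μ_pC_ox · (W/L) = 5.68 mA/V².
V_ov = V_SG − |V_th| = 1.94 − 0.965 = 0.975 V.
Since V_SD = 2.57 V ≥ V_ov = 0.975 V, the device is in saturation.
I_D = ½ k_p V_ov² = 0.5 × 5.68 × 0.975² = 2.7 mA.

Saturation; I_D = 2.70 mA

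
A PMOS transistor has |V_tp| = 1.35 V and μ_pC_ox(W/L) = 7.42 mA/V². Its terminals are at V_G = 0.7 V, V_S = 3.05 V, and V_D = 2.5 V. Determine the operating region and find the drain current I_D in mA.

V_SG = V_S − V_G = 3.05 − 0.7 = 2.35 V; V_SD = V_S − V_D = 3.05 − 2.5 = 0.55 V.
V_ov = V_SG − |V_tp| = 2.35 − 1.35 = 1 V.
Since V_SD = 0.55 V < V_ov = 1 V, the device is in the triode region.
I_D = k_p [V_ov · V_SD − ½ V_SD²] = 7.42 × [1 × 0.55 − 0.5 × 0.55²] = 2.96 mA.

Triode; I_D = 2.96 mA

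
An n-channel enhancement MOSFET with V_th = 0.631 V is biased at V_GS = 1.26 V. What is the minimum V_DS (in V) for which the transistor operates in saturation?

The boundary between triode and saturation is V_DS = V_GS − V_th = V_ov.
V_ov = 1.26 − 0.631 = 0.629 V.

V_DS,sat = 0.629 V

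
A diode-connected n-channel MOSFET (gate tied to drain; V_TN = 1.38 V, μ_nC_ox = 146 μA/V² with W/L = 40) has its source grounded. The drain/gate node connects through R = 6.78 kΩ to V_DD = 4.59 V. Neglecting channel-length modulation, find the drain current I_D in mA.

With gate tied to drain, V_GS = V_DS ≥ V_GS − V_TN, so the device is in saturation.
k_n = μ_nC_ox · (W/L) = 5.84 mA/V².
KCL at the drain: ½ k_n (V_GS − V_TN)² = (V_DD − V_GS)/R.
Let x = V_GS − 1.38. Then 19.8 x² + x − 3.21 = 0, giving x = 0.378 V (positive root), so V_GS = 1.76 V.
I_D = (V_DD − V_GS)/R = (4.59 − 1.76) / 6.78 = 0.418 mA.

I_D = 0.418 mA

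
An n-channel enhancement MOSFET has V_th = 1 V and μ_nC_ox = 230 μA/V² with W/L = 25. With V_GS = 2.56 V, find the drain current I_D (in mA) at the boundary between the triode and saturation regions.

At the boundary V_DS = V_ov = V_GS − V_th = 2.56 − 1 = 1.56 V.
k_n = μ_nC_ox · (W/L) = 5.75 mA/V².
I_D = ½ k_n V_ov² = 0.5 × 5.75 × 1.56² = 7 mA.

I_D = 7.00 mA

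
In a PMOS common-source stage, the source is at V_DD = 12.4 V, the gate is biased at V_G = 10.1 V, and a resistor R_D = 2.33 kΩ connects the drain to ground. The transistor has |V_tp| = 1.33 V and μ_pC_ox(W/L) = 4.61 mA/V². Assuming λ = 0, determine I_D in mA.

I_D = 2.17 mA

V_SG = V_DD − V_G = 12.4 − 10.1 = 2.3 V, so V_ov = 2.3 − 1.33 = 0.97 V.
Assume saturation: I_D = ½ k_p V_ov² = 0.5 × 4.61 × 0.97² = 2.17 mA, giving V_SD = V_DD − I_D R_D = 12.4 − 2.17 × 2.33 = 7.35 V.
V_SD = 7.35 V ≥ V_ov = 0.97 V, confirming saturation.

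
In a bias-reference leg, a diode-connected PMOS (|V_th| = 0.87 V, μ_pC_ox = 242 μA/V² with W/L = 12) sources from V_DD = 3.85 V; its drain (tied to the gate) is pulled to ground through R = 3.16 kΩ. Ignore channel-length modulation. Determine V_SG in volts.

With gate tied to drain, V_SG = V_SD ≥ V_SG − |V_th|, so the device is in saturation.
k_p = μ_pC_ox · (W/L) = 2.904 mA/V².
KCL at the drain: ½ k_p (V_SG − |V_th|)² = (V_DD − V_SG)/R.
Let x = V_SG − 0.87. Then 4.59 x² + x − 2.98 = 0, giving x = 0.704 V (positive root), so V_SG = 1.57 V.
I_D = (V_DD − V_SG)/R = (3.85 − 1.57) / 3.16 = 0.72 mA.

V_SG = 1.57 V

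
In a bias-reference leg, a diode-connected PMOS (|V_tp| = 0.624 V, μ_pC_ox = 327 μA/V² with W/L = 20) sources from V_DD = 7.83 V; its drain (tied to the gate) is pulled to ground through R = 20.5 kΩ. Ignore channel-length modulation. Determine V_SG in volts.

V_SG = 0.944 V

With gate tied to drain, V_SG = V_SD ≥ V_SG − |V_tp|, so the device is in saturation.
k_p = μ_pC_ox · (W/L) = 6.54 mA/V².
KCL at the drain: ½ k_p (V_SG − |V_tp|)² = (V_DD − V_SG)/R.
Let x = V_SG − 0.624. Then 67 x² + x − 7.206 = 0, giving x = 0.32 V (positive root), so V_SG = 0.944 V.
I_D = (V_DD − V_SG)/R = (7.83 − 0.944) / 20.5 = 0.336 mA.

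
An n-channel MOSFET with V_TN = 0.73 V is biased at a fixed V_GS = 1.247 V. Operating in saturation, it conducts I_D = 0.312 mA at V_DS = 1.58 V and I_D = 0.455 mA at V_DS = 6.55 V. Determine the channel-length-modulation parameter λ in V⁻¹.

With V_GS fixed, I_D ∝ (1 + λ V_DS) in saturation, so I_D2/I_D1 = (1 + λ V_DS2)/(1 + λ V_DS1).
0.455/0.312 = 1.458 = (1 + 6.55 λ)/(1 + 1.58 λ).
Solving: λ (I_D1 V_DS2 − I_D2 V_DS1) = I_D2 − I_D1, so λ = (0.455 − 0.312) / (0.312 × 6.55 − 0.455 × 1.58) = 0.143 / 1.32 = 0.108 V⁻¹.

λ = 0.108 V⁻¹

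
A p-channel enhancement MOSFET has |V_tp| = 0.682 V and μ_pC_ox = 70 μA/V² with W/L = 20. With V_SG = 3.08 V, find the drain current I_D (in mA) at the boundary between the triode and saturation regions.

At the boundary V_SD = V_ov = V_SG − |V_tp| = 3.08 − 0.682 = 2.4 V.
k_p = μ_pC_ox · (W/L) = 1.4 mA/V².
I_D = ½ k_p V_ov² = 0.5 × 1.4 × 2.4² = 4.03 mA.

I_D = 4.03 mA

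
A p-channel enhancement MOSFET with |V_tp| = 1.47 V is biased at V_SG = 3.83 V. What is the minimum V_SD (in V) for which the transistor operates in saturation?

The boundary between triode and saturation is V_SD = V_SG − |V_tp| = V_ov.
V_ov = 3.83 − 1.47 = 2.36 V.

V_SD,sat = 2.36 V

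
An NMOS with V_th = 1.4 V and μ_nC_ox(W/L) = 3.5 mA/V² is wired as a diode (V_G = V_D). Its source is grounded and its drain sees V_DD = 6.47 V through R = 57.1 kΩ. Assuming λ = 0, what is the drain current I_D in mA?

I_D = 0.0849 mA

With gate tied to drain, V_GS = V_DS ≥ V_GS − V_th, so the device is in saturation.
KCL at the drain: ½ k_n (V_GS − V_th)² = (V_DD − V_GS)/R.
Let x = V_GS − 1.4. Then 99.9 x² + x − 5.07 = 0, giving x = 0.22 V (positive root), so V_GS = 1.62 V.
I_D = (V_DD − V_GS)/R = (6.47 − 1.62) / 57.1 = 0.0849 mA.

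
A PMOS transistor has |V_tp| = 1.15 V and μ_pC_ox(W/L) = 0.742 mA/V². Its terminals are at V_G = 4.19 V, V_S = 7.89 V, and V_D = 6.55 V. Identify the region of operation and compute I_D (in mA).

V_SG = V_S − V_G = 7.89 − 4.19 = 3.7 V; V_SD = V_S − V_D = 7.89 − 6.55 = 1.34 V.
V_ov = V_SG − |V_tp| = 3.7 − 1.15 = 2.55 V.
Since V_SD = 1.34 V < V_ov = 2.55 V, the device is in the triode region.
I_D = k_p [V_ov · V_SD − ½ V_SD²] = 0.742 × [2.55 × 1.34 − 0.5 × 1.34²] = 1.87 mA.

Triode; I_D = 1.87 mA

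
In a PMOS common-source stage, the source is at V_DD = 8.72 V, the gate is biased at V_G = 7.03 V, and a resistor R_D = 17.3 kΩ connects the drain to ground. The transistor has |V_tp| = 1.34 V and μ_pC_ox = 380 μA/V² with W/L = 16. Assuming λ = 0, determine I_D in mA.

V_SG = V_DD − V_G = 8.72 − 7.03 = 1.69 V, so V_ov = 1.69 − 1.34 = 0.35 V.
k_p = μ_pC_ox · (W/L) = 6.08 mA/V².
Assume saturation: I_D = ½ k_p V_ov² = 0.5 × 6.08 × 0.35² = 0.372 mA, giving V_SD = V_DD − I_D R_D = 8.72 − 0.372 × 17.3 = 2.28 V.
V_SD = 2.28 V ≥ V_ov = 0.35 V, confirming saturation.

I_D = 0.372 mA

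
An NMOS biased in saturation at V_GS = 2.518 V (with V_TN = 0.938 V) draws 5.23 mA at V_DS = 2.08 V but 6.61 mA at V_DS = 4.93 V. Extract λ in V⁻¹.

λ = 0.115 V⁻¹

With V_GS fixed, I_D ∝ (1 + λ V_DS) in saturation, so I_D2/I_D1 = (1 + λ V_DS2)/(1 + λ V_DS1).
6.61/5.23 = 1.264 = (1 + 4.93 λ)/(1 + 2.08 λ).
Solving: λ (I_D1 V_DS2 − I_D2 V_DS1) = I_D2 − I_D1, so λ = (6.61 − 5.23) / (5.23 × 4.93 − 6.61 × 2.08) = 1.38 / 12 = 0.115 V⁻¹.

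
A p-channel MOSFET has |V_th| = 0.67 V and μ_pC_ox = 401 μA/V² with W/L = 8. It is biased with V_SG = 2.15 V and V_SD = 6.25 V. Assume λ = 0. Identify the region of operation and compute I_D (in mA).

k_p = μ_pC_ox · (W/L) = 3.208 mA/V².
V_ov = V_SG − |V_th| = 2.15 − 0.67 = 1.48 V.
Since V_SD = 6.25 V ≥ V_ov = 1.48 V, the device is in saturation.
I_D = ½ k_p V_ov² = 0.5 × 3.208 × 1.48² = 3.51 mA.

Saturation; I_D = 3.51 mA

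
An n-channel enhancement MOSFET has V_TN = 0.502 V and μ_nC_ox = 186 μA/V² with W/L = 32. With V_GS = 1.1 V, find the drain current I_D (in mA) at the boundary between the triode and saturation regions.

At the boundary V_DS = V_ov = V_GS − V_TN = 1.1 − 0.502 = 0.598 V.
k_n = μ_nC_ox · (W/L) = 5.952 mA/V².
I_D = ½ k_n V_ov² = 0.5 × 5.952 × 0.598² = 1.06 mA.

I_D = 1.06 mA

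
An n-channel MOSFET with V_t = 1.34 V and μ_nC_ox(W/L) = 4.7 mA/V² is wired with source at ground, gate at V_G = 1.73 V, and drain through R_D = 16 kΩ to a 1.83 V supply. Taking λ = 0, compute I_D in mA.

V_GS = V_G = 1.73 V, so V_ov = 1.73 − 1.34 = 0.39 V.
Assume saturation: I_D = ½ k_n V_ov² = 0.5 × 4.7 × 0.39² = 0.357 mA, giving V_DS = V_DD − I_D R_D = 1.83 − 0.357 × 16 = -3.89 V.
But -3.89 V < V_ov = 0.39 V, so the device is actually in triode.
In triode I_D = k_n[V_ov V_DS − ½ V_DS²] and I_D = (V_DD − V_DS)/R_D. Equating: 37.6 V_DS² − 30.33 V_DS + 1.83 = 0, giving V_DS = 0.0657 V (the root below V_ov).
I_D = (1.83 − 0.0657) / 16 = 0.11 mA.

I_D = 0.110 mA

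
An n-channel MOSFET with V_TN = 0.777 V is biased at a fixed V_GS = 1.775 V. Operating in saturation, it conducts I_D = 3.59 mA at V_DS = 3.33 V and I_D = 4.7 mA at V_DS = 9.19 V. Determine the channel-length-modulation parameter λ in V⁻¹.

With V_GS fixed, I_D ∝ (1 + λ V_DS) in saturation, so I_D2/I_D1 = (1 + λ V_DS2)/(1 + λ V_DS1).
4.7/3.59 = 1.309 = (1 + 9.19 λ)/(1 + 3.33 λ).
Solving: λ (I_D1 V_DS2 − I_D2 V_DS1) = I_D2 − I_D1, so λ = (4.7 − 3.59) / (3.59 × 9.19 − 4.7 × 3.33) = 1.11 / 17.3 = 0.064 V⁻¹.

λ = 0.0640 V⁻¹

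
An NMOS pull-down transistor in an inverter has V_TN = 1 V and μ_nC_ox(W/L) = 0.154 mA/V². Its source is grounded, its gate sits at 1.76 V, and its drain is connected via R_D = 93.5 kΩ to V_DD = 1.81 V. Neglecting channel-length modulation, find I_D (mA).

V_GS = V_G = 1.76 V, so V_ov = 1.76 − 1 = 0.76 V.
Assume saturation: I_D = ½ k_n V_ov² = 0.5 × 0.154 × 0.76² = 0.0445 mA, giving V_DS = V_DD − I_D R_D = 1.81 − 0.0445 × 93.5 = -2.35 V.
But -2.35 V < V_ov = 0.76 V, so the device is actually in triode.
In triode I_D = k_n[V_ov V_DS − ½ V_DS²] and I_D = (V_DD − V_DS)/R_D. Equating: 7.2 V_DS² − 11.94 V_DS + 1.81 = 0, giving V_DS = 0.169 V (the root below V_ov).
I_D = (1.81 − 0.169) / 93.5 = 0.0176 mA.

I_D = 0.0176 mA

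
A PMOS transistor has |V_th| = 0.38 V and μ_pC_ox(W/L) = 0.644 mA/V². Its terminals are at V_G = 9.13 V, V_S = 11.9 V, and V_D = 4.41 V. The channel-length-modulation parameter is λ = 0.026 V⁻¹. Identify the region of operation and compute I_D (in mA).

Saturation; I_D = 2.20 mA

V_SG = V_S − V_G = 11.9 − 9.13 = 2.77 V; V_SD = V_S − V_D = 11.9 − 4.41 = 7.49 V.
V_ov = V_SG − |V_th| = 2.77 − 0.38 = 2.39 V.
Since V_SD = 7.49 V ≥ V_ov = 2.39 V, the device is in saturation.
I_D = ½ k_p V_ov² (1 + λ V_SD) = 0.5 × 0.644 × 2.39² × (1 + 0.026 × 7.49) = 2.2 mA.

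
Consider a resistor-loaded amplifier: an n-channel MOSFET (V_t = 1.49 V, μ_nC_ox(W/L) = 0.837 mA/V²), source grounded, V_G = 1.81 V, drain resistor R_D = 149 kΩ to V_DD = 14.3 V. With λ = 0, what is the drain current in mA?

V_GS = V_G = 1.81 V, so V_ov = 1.81 − 1.49 = 0.32 V.
Assume saturation: I_D = ½ k_n V_ov² = 0.5 × 0.837 × 0.32² = 0.0429 mA, giving V_DS = V_DD − I_D R_D = 14.3 − 0.0429 × 149 = 7.91 V.
V_DS = 7.91 V ≥ V_ov = 0.32 V, confirming saturation.

I_D = 0.0429 mA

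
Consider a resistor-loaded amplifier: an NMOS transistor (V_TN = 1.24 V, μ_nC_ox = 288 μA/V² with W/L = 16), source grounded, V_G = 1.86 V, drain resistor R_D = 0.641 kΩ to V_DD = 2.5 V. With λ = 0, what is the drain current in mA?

I_D = 0.886 mA

V_GS = V_G = 1.86 V, so V_ov = 1.86 − 1.24 = 0.62 V.
k_n = μ_nC_ox · (W/L) = 4.608 mA/V².
Assume saturation: I_D = ½ k_n V_ov² = 0.5 × 4.608 × 0.62² = 0.886 mA, giving V_DS = V_DD − I_D R_D = 2.5 − 0.886 × 0.641 = 1.93 V.
V_DS = 1.93 V ≥ V_ov = 0.62 V, confirming saturation.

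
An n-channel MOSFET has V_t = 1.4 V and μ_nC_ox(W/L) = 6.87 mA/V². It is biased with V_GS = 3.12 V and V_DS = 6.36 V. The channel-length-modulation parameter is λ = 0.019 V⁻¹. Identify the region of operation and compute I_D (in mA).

Saturation; I_D = 11.4 mA

V_ov = V_GS − V_t = 3.12 − 1.4 = 1.72 V.
Since V_DS = 6.36 V ≥ V_ov = 1.72 V, the device is in saturation.
I_D = ½ k_n V_ov² (1 + λ V_DS) = 0.5 × 6.87 × 1.72² × (1 + 0.019 × 6.36) = 11.4 mA.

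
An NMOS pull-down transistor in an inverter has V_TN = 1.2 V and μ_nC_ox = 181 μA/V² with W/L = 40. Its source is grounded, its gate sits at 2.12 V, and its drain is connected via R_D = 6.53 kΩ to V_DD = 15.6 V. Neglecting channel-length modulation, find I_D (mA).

V_GS = V_G = 2.12 V, so V_ov = 2.12 − 1.2 = 0.92 V.
k_n = μ_nC_ox · (W/L) = 7.24 mA/V².
Assume saturation: I_D = ½ k_n V_ov² = 0.5 × 7.24 × 0.92² = 3.06 mA, giving V_DS = V_DD − I_D R_D = 15.6 − 3.06 × 6.53 = -4.41 V.
But -4.41 V < V_ov = 0.92 V, so the device is actually in triode.
In triode I_D = k_n[V_ov V_DS − ½ V_DS²] and I_D = (V_DD − V_DS)/R_D. Equating: 23.6 V_DS² − 44.5 V_DS + 15.6 = 0, giving V_DS = 0.466 V (the root below V_ov).
I_D = (15.6 − 0.466) / 6.53 = 2.32 mA.

I_D = 2.32 mA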